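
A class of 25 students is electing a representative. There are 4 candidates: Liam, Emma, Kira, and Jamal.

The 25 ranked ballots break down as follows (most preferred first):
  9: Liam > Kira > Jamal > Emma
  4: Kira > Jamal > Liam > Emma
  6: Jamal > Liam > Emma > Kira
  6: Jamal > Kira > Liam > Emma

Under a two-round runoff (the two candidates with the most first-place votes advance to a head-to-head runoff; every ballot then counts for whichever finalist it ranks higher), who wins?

Jamal

Round 1 first-place votes: Liam 9, Emma 0, Kira 4, Jamal 12. Jamal and Liam advance.
Runoff: Jamal is ranked above Liam on 16 ballots, Liam above Jamal on 9.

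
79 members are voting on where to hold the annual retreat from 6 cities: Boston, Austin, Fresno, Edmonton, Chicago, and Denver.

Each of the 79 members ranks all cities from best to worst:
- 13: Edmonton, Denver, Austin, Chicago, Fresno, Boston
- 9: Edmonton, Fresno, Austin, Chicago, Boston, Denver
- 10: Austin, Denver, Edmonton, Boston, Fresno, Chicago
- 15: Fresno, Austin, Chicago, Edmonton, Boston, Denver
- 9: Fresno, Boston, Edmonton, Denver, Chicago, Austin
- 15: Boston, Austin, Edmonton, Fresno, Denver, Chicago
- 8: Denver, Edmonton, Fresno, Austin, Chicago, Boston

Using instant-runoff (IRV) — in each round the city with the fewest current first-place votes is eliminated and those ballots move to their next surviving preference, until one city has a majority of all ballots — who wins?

Round 1: Boston 15, Austin 10, Fresno 24, Edmonton 22, Chicago 0, Denver 8. Chicago eliminated.
Round 2: Boston 15, Austin 10, Fresno 24, Edmonton 22, Denver 8. Denver eliminated.
Round 3: Boston 15, Austin 10, Fresno 24, Edmonton 30. Austin eliminated.
Round 4: Boston 15, Fresno 24, Edmonton 40. Edmonton has a majority (≥40).

Edmonton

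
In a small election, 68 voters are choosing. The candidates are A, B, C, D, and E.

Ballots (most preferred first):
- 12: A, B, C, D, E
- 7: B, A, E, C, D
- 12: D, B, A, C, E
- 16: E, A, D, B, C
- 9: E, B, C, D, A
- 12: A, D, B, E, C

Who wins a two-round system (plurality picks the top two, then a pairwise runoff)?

A

Round 1 first-place votes: A 24, B 7, C 0, D 12, E 25. E and A advance.
Runoff: E is ranked above A on 25 ballots, A above E on 43.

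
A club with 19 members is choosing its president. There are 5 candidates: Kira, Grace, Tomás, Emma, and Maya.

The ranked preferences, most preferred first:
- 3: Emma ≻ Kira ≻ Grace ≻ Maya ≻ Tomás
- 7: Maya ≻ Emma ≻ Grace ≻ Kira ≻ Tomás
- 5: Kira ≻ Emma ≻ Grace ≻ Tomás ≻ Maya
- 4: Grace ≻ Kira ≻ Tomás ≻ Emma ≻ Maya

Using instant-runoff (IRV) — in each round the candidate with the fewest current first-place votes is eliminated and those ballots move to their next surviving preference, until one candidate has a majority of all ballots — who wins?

Round 1: Kira 5, Grace 4, Tomás 0, Emma 3, Maya 7. Tomás eliminated.
Round 2: Kira 5, Grace 4, Emma 3, Maya 7. Emma eliminated.
Round 3: Kira 8, Grace 4, Maya 7. Grace eliminated.
Round 4: Kira 12, Maya 7. Kira has a majority (≥10).

Kira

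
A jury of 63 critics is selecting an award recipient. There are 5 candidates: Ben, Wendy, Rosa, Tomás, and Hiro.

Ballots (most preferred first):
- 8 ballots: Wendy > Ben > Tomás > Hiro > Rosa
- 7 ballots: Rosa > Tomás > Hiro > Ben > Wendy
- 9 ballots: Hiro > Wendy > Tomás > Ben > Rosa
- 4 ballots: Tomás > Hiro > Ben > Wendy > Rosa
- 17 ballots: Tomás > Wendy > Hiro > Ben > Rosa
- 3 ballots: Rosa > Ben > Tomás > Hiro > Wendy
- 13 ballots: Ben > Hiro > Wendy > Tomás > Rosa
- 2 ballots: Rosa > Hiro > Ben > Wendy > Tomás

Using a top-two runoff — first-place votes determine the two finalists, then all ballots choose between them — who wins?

Tomás

Round 1 first-place votes: Ben 13, Wendy 8, Rosa 12, Tomás 21, Hiro 9. Tomás and Ben advance.
Runoff: Tomás is ranked above Ben on 37 ballots, Ben above Tomás on 26.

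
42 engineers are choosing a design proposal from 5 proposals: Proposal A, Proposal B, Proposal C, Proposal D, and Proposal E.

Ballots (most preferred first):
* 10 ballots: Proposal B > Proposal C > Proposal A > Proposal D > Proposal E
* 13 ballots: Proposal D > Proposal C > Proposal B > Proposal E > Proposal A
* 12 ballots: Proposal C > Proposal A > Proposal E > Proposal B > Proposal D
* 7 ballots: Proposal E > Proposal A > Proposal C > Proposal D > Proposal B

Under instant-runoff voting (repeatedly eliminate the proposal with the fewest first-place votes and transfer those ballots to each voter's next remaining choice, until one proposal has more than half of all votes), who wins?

Round 1: Proposal A 0, Proposal B 10, Proposal C 12, Proposal D 13, Proposal E 7. Proposal A eliminated.
Round 2: Proposal B 10, Proposal C 12, Proposal D 13, Proposal E 7. Proposal E eliminated.
Round 3: Proposal B 10, Proposal C 19, Proposal D 13. Proposal B eliminated.
Round 4: Proposal C 29, Proposal D 13. Proposal C has a majority (≥22).

Proposal C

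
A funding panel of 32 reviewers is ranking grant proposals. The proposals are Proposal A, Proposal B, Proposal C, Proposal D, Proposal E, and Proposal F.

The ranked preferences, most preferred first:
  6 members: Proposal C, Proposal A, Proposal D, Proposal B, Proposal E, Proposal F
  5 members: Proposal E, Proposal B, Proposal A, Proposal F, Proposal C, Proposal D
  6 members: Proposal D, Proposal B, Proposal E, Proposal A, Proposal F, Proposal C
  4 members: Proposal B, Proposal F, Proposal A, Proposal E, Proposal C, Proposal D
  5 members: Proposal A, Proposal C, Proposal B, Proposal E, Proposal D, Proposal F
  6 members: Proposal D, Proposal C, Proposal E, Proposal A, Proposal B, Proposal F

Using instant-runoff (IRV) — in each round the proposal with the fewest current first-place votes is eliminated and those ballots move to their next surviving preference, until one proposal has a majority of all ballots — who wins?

Round 1: Proposal A 5, Proposal B 4, Proposal C 6, Proposal D 12, Proposal E 5, Proposal F 0. Proposal F eliminated.
Round 2: Proposal A 5, Proposal B 4, Proposal C 6, Proposal D 12, Proposal E 5. Proposal B eliminated.
Round 3: Proposal A 9, Proposal C 6, Proposal D 12, Proposal E 5. Proposal E eliminated.
Round 4: Proposal A 14, Proposal C 6, Proposal D 12. Proposal C eliminated.
Round 5: Proposal A 20, Proposal D 12. Proposal A has a majority (≥17).

Proposal A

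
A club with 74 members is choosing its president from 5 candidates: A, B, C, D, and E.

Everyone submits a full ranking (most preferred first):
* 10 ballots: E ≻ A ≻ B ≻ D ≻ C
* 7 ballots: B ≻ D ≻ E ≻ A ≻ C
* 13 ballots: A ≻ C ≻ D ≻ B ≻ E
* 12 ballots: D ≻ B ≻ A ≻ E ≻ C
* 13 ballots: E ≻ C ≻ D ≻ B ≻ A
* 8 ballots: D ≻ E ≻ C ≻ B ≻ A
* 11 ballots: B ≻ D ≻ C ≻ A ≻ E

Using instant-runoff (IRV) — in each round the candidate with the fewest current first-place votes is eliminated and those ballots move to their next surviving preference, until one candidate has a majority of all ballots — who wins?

Round 1: A 13, B 18, C 0, D 20, E 23. C eliminated.
Round 2: A 13, B 18, D 20, E 23. A eliminated.
Round 3: B 18, D 33, E 23. B eliminated.
Round 4: D 51, E 23. D has a majority (≥38).

D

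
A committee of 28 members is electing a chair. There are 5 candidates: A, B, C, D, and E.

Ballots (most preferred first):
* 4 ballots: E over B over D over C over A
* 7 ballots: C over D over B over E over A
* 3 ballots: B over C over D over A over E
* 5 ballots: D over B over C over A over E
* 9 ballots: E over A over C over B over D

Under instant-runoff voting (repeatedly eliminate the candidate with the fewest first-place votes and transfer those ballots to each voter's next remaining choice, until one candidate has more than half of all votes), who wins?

Round 1: A 0, B 3, C 7, D 5, E 13. A eliminated.
Round 2: B 3, C 7, D 5, E 13. B eliminated.
Round 3: C 10, D 5, E 13. D eliminated.
Round 4: C 15, E 13. C has a majority (≥15).

C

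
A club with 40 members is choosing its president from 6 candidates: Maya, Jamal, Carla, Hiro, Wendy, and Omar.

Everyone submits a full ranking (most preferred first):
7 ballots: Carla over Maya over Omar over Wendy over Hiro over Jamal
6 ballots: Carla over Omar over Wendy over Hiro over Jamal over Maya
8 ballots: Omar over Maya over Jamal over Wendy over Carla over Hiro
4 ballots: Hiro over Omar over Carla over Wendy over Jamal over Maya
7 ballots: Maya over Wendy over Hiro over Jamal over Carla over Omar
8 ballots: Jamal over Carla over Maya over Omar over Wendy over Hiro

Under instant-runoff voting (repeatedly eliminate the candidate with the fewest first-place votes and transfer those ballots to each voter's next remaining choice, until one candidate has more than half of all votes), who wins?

Jamal

Round 1: Maya 7, Jamal 8, Carla 13, Hiro 4, Wendy 0, Omar 8. Wendy eliminated.
Round 2: Maya 7, Jamal 8, Carla 13, Hiro 4, Omar 8. Hiro eliminated.
Round 3: Maya 7, Jamal 8, Carla 13, Omar 12. Maya eliminated.
Round 4: Jamal 15, Carla 13, Omar 12. Omar eliminated.
Round 5: Jamal 23, Carla 17. Jamal has a majority (≥21).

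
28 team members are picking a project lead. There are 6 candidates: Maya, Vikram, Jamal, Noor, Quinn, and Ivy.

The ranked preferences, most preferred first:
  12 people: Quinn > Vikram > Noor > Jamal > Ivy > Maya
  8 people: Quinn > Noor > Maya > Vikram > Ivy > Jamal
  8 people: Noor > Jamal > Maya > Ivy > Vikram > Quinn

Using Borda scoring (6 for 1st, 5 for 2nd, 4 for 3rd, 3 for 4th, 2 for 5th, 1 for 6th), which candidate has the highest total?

Noor

Maya: 12×1 + 8×4 + 8×4 = 76
Vikram: 12×5 + 8×3 + 8×2 = 100
Jamal: 12×3 + 8×1 + 8×5 = 84
Noor: 12×4 + 8×5 + 8×6 = 136
Quinn: 12×6 + 8×6 + 8×1 = 128
Ivy: 12×2 + 8×2 + 8×3 = 64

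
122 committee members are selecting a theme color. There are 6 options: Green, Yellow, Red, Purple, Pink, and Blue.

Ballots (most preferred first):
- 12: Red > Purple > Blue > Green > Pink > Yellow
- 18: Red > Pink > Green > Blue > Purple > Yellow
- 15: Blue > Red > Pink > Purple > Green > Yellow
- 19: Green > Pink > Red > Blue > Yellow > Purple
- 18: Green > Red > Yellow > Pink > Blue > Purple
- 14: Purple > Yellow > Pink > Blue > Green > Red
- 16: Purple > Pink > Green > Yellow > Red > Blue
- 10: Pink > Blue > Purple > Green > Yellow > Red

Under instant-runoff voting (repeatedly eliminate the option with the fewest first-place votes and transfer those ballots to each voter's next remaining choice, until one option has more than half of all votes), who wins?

Red

Round 1: Green 37, Yellow 0, Red 30, Purple 30, Pink 10, Blue 15. Yellow eliminated.
Round 2: Green 37, Red 30, Purple 30, Pink 10, Blue 15. Pink eliminated.
Round 3: Green 37, Red 30, Purple 30, Blue 25. Blue eliminated.
Round 4: Green 37, Red 45, Purple 40. Green eliminated.
Round 5: Red 82, Purple 40. Red has a majority (≥62).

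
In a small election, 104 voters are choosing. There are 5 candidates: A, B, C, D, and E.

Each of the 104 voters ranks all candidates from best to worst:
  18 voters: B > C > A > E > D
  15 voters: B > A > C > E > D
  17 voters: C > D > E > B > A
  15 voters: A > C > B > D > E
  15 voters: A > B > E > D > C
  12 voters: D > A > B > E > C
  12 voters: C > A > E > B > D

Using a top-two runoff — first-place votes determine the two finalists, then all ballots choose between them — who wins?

A

Round 1 first-place votes: A 30, B 33, C 29, D 12, E 0. B and A advance.
Runoff: B is ranked above A on 50 ballots, A above B on 54.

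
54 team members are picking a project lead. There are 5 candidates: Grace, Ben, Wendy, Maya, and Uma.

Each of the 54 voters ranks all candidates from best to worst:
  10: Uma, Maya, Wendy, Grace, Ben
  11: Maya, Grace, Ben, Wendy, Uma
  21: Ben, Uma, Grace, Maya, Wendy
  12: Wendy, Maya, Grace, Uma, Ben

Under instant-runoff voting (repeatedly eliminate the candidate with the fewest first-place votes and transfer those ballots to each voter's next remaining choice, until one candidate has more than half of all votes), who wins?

Round 1: Grace 0, Ben 21, Wendy 12, Maya 11, Uma 10. Grace eliminated.
Round 2: Ben 21, Wendy 12, Maya 11, Uma 10. Uma eliminated.
Round 3: Ben 21, Wendy 12, Maya 21. Wendy eliminated.
Round 4: Ben 21, Maya 33. Maya has a majority (≥28).

Maya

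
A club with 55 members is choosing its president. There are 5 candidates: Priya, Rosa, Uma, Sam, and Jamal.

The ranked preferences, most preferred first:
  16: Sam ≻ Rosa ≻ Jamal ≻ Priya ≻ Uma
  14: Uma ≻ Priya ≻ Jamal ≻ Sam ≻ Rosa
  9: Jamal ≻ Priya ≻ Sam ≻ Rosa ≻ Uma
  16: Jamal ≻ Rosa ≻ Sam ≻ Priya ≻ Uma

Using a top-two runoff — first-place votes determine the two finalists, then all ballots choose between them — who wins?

Round 1 first-place votes: Priya 0, Rosa 0, Uma 14, Sam 16, Jamal 25. Jamal and Sam advance.
Runoff: Jamal is ranked above Sam on 39 ballots, Sam above Jamal on 16.

Jamal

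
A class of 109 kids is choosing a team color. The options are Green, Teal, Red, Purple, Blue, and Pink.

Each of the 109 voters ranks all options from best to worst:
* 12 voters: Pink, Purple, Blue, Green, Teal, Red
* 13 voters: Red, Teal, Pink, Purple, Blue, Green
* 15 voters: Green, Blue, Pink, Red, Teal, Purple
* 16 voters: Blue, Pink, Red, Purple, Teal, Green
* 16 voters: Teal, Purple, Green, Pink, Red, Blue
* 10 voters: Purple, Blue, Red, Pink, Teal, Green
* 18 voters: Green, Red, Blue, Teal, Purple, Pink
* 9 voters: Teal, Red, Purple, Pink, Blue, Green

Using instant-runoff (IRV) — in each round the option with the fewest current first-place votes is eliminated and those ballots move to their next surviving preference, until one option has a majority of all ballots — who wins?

Blue

Round 1: Green 33, Teal 25, Red 13, Purple 10, Blue 16, Pink 12. Purple eliminated.
Round 2: Green 33, Teal 25, Red 13, Blue 26, Pink 12. Pink eliminated.
Round 3: Green 33, Teal 25, Red 13, Blue 38. Red eliminated.
Round 4: Green 33, Teal 38, Blue 38. Green eliminated.
Round 5: Teal 38, Blue 71. Blue has a majority (≥55).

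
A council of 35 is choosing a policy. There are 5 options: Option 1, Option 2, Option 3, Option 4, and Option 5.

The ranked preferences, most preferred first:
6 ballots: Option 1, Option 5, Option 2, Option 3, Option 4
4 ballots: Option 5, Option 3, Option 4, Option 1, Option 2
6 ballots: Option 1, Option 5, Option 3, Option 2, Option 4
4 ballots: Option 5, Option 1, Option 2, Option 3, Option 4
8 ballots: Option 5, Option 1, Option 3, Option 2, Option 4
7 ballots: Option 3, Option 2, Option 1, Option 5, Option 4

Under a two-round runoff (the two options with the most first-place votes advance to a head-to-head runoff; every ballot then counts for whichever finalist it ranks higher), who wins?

Option 1

Round 1 first-place votes: Option 1 12, Option 2 0, Option 3 7, Option 4 0, Option 5 16. Option 5 and Option 1 advance.
Runoff: Option 5 is ranked above Option 1 on 16 ballots, Option 1 above Option 5 on 19.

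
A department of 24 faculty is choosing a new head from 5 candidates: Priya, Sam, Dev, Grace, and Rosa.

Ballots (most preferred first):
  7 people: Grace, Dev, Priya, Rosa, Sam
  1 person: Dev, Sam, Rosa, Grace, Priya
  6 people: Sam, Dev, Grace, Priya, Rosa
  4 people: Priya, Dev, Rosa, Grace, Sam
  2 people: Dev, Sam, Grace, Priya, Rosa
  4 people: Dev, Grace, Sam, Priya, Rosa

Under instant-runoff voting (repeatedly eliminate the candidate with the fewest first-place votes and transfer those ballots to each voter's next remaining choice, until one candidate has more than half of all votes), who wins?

Dev

Round 1: Priya 4, Sam 6, Dev 7, Grace 7, Rosa 0. Rosa eliminated.
Round 2: Priya 4, Sam 6, Dev 7, Grace 7. Priya eliminated.
Round 3: Sam 6, Dev 11, Grace 7. Sam eliminated.
Round 4: Dev 17, Grace 7. Dev has a majority (≥13).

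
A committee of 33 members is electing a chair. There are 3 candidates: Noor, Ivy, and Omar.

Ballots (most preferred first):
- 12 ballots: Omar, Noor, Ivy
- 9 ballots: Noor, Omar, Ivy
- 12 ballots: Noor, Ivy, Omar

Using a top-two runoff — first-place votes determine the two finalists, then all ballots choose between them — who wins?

Noor

Round 1 first-place votes: Noor 21, Ivy 0, Omar 12. Noor and Omar advance.
Runoff: Noor is ranked above Omar on 21 ballots, Omar above Noor on 12.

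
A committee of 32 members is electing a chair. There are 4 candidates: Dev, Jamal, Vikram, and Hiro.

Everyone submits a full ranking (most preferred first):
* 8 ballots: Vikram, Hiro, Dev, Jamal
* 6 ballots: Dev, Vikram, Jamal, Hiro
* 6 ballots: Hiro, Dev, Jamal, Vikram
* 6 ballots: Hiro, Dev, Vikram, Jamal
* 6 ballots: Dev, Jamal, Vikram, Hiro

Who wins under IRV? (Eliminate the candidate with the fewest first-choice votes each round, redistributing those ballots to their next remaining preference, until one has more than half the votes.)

Round 1: Dev 12, Jamal 0, Vikram 8, Hiro 12. Jamal eliminated.
Round 2: Dev 12, Vikram 8, Hiro 12. Vikram eliminated.
Round 3: Dev 12, Hiro 20. Hiro has a majority (≥17).

Hiro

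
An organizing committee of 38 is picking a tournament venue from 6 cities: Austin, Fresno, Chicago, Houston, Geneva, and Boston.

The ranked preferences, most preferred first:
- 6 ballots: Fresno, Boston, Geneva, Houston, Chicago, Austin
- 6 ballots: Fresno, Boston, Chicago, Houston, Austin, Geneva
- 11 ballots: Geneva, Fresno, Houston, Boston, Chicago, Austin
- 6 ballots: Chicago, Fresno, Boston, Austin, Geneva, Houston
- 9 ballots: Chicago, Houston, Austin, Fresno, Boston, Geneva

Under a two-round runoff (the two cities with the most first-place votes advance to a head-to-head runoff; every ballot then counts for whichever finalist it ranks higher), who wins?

Fresno

Round 1 first-place votes: Austin 0, Fresno 12, Chicago 15, Houston 0, Geneva 11, Boston 0. Chicago and Fresno advance.
Runoff: Chicago is ranked above Fresno on 15 ballots, Fresno above Chicago on 23.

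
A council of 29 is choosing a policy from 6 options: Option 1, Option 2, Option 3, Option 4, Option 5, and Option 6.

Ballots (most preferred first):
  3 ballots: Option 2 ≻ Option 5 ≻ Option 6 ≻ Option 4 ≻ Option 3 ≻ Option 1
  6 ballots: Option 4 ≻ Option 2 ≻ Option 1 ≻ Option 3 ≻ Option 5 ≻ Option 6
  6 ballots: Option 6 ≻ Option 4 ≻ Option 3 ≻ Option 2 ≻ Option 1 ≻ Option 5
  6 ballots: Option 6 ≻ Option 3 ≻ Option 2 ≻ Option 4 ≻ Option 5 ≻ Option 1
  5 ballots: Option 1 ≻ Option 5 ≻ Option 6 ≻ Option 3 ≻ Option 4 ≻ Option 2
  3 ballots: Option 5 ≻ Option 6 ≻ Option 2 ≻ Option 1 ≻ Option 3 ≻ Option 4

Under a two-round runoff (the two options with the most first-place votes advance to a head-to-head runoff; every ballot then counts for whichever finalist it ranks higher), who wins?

Option 6

Round 1 first-place votes: Option 1 5, Option 2 3, Option 3 0, Option 4 6, Option 5 3, Option 6 12. Option 6 and Option 4 advance.
Runoff: Option 6 is ranked above Option 4 on 23 ballots, Option 4 above Option 6 on 6.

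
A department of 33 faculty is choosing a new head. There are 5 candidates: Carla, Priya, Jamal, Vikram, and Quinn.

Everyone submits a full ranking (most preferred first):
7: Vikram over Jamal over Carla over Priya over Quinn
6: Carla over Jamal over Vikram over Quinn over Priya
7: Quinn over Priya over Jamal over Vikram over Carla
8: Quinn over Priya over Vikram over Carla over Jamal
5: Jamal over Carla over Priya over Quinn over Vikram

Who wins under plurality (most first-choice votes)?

Quinn

First-place votes: Carla 6, Priya 0, Jamal 5, Vikram 7, Quinn 15.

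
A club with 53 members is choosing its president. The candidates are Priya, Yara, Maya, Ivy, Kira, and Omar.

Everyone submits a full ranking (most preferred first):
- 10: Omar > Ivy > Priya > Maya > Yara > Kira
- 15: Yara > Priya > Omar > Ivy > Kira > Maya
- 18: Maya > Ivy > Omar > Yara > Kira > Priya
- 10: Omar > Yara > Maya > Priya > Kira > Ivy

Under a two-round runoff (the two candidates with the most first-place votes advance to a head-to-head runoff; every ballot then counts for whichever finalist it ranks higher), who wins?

Round 1 first-place votes: Priya 0, Yara 15, Maya 18, Ivy 0, Kira 0, Omar 20. Omar and Maya advance.
Runoff: Omar is ranked above Maya on 35 ballots, Maya above Omar on 18.

Omar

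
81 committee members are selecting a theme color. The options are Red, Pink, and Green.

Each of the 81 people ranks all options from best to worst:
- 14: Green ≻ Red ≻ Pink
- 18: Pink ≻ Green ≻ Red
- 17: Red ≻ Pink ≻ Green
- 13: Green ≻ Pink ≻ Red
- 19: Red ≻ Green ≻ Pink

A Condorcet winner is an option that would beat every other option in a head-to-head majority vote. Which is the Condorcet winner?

Green vs Red: 45–36
Green vs Pink: 46–35
Green beats every other option.

Green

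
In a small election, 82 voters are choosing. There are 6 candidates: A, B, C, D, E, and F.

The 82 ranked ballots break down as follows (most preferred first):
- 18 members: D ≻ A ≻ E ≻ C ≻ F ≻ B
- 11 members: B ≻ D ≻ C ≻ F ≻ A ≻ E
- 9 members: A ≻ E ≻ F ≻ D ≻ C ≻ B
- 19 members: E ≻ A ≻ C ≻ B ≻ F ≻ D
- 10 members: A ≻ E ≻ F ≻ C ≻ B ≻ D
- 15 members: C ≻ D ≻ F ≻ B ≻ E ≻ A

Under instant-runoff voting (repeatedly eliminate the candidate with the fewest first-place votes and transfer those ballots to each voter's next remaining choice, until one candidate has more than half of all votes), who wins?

D

Round 1: A 19, B 11, C 15, D 18, E 19, F 0. F eliminated.
Round 2: A 19, B 11, C 15, D 18, E 19. B eliminated.
Round 3: A 19, C 15, D 29, E 19. C eliminated.
Round 4: A 19, D 44, E 19. D has a majority (≥42).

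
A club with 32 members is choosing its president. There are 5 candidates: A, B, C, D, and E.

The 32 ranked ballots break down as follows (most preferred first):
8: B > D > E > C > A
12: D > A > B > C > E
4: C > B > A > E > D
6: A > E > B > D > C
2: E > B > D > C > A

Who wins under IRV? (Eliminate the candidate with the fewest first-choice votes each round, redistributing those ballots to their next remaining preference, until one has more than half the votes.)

Round 1: A 6, B 8, C 4, D 12, E 2. E eliminated.
Round 2: A 6, B 10, C 4, D 12. C eliminated.
Round 3: A 6, B 14, D 12. A eliminated.
Round 4: B 20, D 12. B has a majority (≥17).

B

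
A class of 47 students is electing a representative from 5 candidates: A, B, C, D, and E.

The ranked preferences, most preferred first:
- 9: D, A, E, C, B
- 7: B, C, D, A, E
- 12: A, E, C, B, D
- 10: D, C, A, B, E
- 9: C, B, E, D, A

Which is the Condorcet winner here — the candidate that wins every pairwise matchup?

C

C vs A: 26–21
C vs B: 40–7
C vs D: 28–19
C vs E: 26–21
C beats every other candidate.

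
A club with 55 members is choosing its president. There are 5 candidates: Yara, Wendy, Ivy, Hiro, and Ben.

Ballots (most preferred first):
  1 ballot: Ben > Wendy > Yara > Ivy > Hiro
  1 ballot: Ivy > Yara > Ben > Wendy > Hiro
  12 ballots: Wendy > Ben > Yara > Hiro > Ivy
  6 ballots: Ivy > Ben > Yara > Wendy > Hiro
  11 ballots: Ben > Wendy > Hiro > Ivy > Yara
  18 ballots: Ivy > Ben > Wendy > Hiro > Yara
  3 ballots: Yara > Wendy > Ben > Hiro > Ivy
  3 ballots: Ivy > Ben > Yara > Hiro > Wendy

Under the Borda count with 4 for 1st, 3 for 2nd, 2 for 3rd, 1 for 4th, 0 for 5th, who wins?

Yara: 1×2 + 1×3 + 12×2 + 6×2 + 11×0 + 18×0 + 3×4 + 3×2 = 59
Wendy: 1×3 + 1×1 + 12×4 + 6×1 + 11×3 + 18×2 + 3×3 + 3×0 = 136
Ivy: 1×1 + 1×4 + 12×0 + 6×4 + 11×1 + 18×4 + 3×0 + 3×4 = 124
Hiro: 1×0 + 1×0 + 12×1 + 6×0 + 11×2 + 18×1 + 3×1 + 3×1 = 58
Ben: 1×4 + 1×2 + 12×3 + 6×3 + 11×4 + 18×3 + 3×2 + 3×3 = 173

Ben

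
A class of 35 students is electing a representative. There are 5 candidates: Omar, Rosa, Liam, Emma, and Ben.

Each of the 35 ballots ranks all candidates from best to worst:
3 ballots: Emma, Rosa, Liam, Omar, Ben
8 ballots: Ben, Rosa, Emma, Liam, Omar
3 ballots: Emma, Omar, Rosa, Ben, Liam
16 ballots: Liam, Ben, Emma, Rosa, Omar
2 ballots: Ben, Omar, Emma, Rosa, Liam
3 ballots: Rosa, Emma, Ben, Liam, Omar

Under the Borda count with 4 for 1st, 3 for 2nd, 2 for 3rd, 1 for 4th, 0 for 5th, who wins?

Ben

Omar: 3×1 + 8×0 + 3×3 + 16×0 + 2×3 + 3×0 = 18
Rosa: 3×3 + 8×3 + 3×2 + 16×1 + 2×1 + 3×4 = 69
Liam: 3×2 + 8×1 + 3×0 + 16×4 + 2×0 + 3×1 = 81
Emma: 3×4 + 8×2 + 3×4 + 16×2 + 2×2 + 3×3 = 85
Ben: 3×0 + 8×4 + 3×1 + 16×3 + 2×4 + 3×2 = 97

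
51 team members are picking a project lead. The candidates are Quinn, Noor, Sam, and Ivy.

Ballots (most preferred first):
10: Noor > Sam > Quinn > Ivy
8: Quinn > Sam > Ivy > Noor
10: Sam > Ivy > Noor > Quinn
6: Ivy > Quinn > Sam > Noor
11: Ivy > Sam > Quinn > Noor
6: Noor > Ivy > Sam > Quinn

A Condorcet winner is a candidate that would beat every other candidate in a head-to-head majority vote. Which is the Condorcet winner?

Sam vs Quinn: 37–14
Sam vs Noor: 35–16
Sam vs Ivy: 28–23
Sam beats every other candidate.

Sam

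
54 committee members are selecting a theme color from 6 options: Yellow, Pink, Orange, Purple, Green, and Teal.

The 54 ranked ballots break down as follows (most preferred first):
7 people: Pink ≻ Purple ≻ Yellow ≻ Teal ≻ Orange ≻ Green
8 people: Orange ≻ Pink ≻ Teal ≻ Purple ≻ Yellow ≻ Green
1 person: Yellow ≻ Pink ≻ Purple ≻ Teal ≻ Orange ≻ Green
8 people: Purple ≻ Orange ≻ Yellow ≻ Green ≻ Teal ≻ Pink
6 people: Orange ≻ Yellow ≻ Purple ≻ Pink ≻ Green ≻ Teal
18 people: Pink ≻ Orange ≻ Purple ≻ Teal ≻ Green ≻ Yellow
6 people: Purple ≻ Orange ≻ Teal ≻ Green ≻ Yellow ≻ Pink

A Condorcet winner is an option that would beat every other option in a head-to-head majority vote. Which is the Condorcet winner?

Orange vs Yellow: 46–8
Orange vs Pink: 28–26
Orange vs Purple: 32–22
Orange vs Green: 54–0
Orange vs Teal: 46–8
Orange beats every other option.

Orange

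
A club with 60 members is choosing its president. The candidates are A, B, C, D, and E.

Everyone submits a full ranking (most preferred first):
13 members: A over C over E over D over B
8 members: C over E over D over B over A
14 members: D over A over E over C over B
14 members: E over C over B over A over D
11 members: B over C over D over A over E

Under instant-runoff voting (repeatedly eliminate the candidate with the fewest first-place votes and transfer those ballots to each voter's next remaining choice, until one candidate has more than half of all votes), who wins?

Round 1: A 13, B 11, C 8, D 14, E 14. C eliminated.
Round 2: A 13, B 11, D 14, E 22. B eliminated.
Round 3: A 13, D 25, E 22. A eliminated.
Round 4: D 25, E 35. E has a majority (≥31).

E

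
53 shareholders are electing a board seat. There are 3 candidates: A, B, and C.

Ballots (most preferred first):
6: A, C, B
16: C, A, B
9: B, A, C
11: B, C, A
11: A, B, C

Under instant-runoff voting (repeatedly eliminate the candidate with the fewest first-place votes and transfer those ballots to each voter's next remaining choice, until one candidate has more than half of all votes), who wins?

A

Round 1: A 17, B 20, C 16. C eliminated.
Round 2: A 33, B 20. A has a majority (≥27).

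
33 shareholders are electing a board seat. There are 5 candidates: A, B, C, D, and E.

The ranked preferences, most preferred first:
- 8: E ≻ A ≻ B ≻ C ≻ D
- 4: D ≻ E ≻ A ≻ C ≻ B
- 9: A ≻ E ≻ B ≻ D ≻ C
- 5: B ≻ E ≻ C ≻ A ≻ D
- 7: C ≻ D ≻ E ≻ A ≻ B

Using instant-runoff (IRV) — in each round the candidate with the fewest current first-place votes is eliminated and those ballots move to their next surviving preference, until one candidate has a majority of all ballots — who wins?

Round 1: A 9, B 5, C 7, D 4, E 8. D eliminated.
Round 2: A 9, B 5, C 7, E 12. B eliminated.
Round 3: A 9, C 7, E 17. E has a majority (≥17).

E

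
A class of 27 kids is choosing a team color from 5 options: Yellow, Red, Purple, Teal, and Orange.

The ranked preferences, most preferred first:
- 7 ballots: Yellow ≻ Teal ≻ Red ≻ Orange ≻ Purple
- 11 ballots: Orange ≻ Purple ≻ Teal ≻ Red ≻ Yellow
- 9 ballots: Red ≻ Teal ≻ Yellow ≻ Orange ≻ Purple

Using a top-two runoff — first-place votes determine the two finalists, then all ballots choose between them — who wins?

Round 1 first-place votes: Yellow 7, Red 9, Purple 0, Teal 0, Orange 11. Orange and Red advance.
Runoff: Orange is ranked above Red on 11 ballots, Red above Orange on 16.

Red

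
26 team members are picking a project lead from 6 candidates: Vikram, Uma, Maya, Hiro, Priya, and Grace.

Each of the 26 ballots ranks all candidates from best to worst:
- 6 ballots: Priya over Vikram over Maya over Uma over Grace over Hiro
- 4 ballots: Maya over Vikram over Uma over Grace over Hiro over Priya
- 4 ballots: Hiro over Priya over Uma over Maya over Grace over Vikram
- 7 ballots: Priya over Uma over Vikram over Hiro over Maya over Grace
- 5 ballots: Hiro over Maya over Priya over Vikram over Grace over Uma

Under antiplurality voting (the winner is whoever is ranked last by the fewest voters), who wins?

Maya

Last-place votes: Vikram 4, Uma 5, Maya 0, Hiro 6, Priya 4, Grace 7.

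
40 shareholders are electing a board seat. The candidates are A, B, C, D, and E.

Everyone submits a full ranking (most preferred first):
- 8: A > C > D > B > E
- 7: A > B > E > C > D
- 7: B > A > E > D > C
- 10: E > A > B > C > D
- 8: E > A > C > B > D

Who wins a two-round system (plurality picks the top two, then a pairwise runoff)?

Round 1 first-place votes: A 15, B 7, C 0, D 0, E 18. E and A advance.
Runoff: E is ranked above A on 18 ballots, A above E on 22.

A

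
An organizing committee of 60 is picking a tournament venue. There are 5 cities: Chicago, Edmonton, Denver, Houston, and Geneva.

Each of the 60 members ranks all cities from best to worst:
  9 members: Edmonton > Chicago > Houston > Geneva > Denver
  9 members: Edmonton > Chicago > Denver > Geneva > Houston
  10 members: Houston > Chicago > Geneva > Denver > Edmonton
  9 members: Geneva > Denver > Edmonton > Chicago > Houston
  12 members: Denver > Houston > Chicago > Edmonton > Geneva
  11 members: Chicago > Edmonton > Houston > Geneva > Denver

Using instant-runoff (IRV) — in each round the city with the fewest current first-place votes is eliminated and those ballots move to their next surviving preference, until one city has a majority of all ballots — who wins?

Round 1: Chicago 11, Edmonton 18, Denver 12, Houston 10, Geneva 9. Geneva eliminated.
Round 2: Chicago 11, Edmonton 18, Denver 21, Houston 10. Houston eliminated.
Round 3: Chicago 21, Edmonton 18, Denver 21. Edmonton eliminated.
Round 4: Chicago 39, Denver 21. Chicago has a majority (≥31).

Chicago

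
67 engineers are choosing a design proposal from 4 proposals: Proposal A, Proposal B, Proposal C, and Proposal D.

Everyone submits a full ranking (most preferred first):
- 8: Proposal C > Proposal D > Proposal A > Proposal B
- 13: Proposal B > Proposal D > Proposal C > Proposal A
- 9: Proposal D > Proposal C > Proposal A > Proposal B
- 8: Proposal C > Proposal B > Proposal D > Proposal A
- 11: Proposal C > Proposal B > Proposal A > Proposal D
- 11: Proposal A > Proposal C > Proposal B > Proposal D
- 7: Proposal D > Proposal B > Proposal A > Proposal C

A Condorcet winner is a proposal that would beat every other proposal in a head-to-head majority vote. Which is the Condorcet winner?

Proposal C vs Proposal A: 49–18
Proposal C vs Proposal B: 47–20
Proposal C vs Proposal D: 38–29
Proposal C beats every other proposal.

Proposal C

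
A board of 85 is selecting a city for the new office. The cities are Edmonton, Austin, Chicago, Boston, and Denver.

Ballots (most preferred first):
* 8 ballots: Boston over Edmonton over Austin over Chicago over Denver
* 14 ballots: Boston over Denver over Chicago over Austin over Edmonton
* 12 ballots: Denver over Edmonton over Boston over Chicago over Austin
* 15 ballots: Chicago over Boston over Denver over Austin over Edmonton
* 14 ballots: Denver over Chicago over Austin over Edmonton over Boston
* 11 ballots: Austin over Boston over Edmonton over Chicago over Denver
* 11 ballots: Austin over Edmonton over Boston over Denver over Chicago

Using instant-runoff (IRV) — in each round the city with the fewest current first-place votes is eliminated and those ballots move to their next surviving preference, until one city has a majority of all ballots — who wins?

Round 1: Edmonton 0, Austin 22, Chicago 15, Boston 22, Denver 26. Edmonton eliminated.
Round 2: Austin 22, Chicago 15, Boston 22, Denver 26. Chicago eliminated.
Round 3: Austin 22, Boston 37, Denver 26. Austin eliminated.
Round 4: Boston 59, Denver 26. Boston has a majority (≥43).

Boston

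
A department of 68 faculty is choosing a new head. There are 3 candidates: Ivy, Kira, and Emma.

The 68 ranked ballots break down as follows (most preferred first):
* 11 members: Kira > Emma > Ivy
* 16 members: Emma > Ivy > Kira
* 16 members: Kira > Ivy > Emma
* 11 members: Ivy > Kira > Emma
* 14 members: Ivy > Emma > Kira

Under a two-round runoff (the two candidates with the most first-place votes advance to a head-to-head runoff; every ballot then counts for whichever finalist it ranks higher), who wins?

Round 1 first-place votes: Ivy 25, Kira 27, Emma 16. Kira and Ivy advance.
Runoff: Kira is ranked above Ivy on 27 ballots, Ivy above Kira on 41.

Ivy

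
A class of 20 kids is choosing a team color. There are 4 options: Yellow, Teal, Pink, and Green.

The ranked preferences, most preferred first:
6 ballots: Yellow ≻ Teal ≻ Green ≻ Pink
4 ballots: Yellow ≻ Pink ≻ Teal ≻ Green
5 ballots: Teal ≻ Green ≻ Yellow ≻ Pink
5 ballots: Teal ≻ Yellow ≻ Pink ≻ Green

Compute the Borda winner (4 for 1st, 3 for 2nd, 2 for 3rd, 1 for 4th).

Yellow: 6×4 + 4×4 + 5×2 + 5×3 = 65
Teal: 6×3 + 4×2 + 5×4 + 5×4 = 66
Pink: 6×1 + 4×3 + 5×1 + 5×2 = 33
Green: 6×2 + 4×1 + 5×3 + 5×1 = 36

Teal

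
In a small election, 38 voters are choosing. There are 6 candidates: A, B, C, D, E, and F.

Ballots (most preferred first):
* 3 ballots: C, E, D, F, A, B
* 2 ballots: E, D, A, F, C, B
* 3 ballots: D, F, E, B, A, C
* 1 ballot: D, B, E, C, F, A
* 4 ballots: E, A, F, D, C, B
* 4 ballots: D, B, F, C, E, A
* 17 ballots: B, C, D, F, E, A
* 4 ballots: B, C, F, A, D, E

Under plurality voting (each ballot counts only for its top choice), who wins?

First-place votes: A 0, B 21, C 3, D 8, E 6, F 0.

B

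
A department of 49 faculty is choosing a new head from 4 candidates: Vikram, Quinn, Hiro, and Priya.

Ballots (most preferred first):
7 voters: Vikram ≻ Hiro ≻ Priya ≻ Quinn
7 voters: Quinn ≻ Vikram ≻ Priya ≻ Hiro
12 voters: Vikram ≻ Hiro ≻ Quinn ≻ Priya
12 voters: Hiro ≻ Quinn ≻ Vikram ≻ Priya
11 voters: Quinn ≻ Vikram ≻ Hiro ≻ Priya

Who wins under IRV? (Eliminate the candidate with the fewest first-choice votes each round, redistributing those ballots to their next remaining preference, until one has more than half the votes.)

Round 1: Vikram 19, Quinn 18, Hiro 12, Priya 0. Priya eliminated.
Round 2: Vikram 19, Quinn 18, Hiro 12. Hiro eliminated.
Round 3: Vikram 19, Quinn 30. Quinn has a majority (≥25).

Quinn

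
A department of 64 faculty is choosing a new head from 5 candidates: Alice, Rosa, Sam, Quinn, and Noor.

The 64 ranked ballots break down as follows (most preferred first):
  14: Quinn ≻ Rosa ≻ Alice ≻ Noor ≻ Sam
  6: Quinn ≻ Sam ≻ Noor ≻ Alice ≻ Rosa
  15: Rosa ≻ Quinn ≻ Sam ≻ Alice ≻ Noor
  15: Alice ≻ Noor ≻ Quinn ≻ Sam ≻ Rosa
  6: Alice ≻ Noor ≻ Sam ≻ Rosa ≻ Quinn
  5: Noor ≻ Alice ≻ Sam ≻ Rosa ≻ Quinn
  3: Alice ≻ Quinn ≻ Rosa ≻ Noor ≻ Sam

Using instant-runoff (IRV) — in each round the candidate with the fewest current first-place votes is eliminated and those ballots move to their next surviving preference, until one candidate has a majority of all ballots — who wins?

Quinn

Round 1: Alice 24, Rosa 15, Sam 0, Quinn 20, Noor 5. Sam eliminated.
Round 2: Alice 24, Rosa 15, Quinn 20, Noor 5. Noor eliminated.
Round 3: Alice 29, Rosa 15, Quinn 20. Rosa eliminated.
Round 4: Alice 29, Quinn 35. Quinn has a majority (≥33).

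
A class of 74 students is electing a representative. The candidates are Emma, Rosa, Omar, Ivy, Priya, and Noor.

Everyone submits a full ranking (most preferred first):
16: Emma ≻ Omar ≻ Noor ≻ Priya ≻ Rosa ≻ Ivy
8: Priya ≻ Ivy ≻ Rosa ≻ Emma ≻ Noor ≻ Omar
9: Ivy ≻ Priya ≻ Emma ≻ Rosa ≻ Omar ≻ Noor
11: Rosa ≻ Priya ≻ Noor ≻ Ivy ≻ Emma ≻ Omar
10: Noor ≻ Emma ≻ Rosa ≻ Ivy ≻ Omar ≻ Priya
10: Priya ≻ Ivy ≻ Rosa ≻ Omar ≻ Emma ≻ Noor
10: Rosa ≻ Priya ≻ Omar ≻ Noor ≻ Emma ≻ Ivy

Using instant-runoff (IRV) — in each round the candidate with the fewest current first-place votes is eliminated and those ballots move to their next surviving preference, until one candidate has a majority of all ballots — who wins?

Round 1: Emma 16, Rosa 21, Omar 0, Ivy 9, Priya 18, Noor 10. Omar eliminated.
Round 2: Emma 16, Rosa 21, Ivy 9, Priya 18, Noor 10. Ivy eliminated.
Round 3: Emma 16, Rosa 21, Priya 27, Noor 10. Noor eliminated.
Round 4: Emma 26, Rosa 21, Priya 27. Rosa eliminated.
Round 5: Emma 26, Priya 48. Priya has a majority (≥38).

Priya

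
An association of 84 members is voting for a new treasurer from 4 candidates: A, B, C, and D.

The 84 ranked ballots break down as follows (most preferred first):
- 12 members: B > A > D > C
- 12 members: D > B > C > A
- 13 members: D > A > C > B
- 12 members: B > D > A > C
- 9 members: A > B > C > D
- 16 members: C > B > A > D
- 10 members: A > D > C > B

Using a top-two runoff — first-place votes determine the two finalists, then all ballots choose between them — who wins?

Round 1 first-place votes: A 19, B 24, C 16, D 25. D and B advance.
Runoff: D is ranked above B on 35 ballots, B above D on 49.

B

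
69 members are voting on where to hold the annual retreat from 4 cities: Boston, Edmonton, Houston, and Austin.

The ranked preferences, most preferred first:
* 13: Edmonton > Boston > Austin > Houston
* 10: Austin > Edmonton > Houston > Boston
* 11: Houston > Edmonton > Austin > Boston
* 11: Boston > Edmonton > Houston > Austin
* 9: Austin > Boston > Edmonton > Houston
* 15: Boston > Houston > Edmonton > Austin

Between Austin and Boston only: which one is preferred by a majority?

Austin is ranked above Boston on 30 ballots; Boston above Austin on 39.

Boston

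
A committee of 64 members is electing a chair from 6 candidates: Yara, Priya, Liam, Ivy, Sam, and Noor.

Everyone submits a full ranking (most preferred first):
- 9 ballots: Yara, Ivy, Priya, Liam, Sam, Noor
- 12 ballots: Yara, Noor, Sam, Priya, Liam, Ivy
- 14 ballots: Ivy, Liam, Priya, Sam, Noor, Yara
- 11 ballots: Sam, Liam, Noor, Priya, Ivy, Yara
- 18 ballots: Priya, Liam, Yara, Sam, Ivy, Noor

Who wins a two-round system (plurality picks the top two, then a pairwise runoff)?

Round 1 first-place votes: Yara 21, Priya 18, Liam 0, Ivy 14, Sam 11, Noor 0. Yara and Priya advance.
Runoff: Yara is ranked above Priya on 21 ballots, Priya above Yara on 43.

Priya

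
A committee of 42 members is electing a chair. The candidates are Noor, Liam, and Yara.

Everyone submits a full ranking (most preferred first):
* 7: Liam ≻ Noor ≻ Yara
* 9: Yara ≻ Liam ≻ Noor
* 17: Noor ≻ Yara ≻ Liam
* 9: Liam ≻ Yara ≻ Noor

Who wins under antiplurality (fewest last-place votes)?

Yara

Last-place votes: Noor 18, Liam 17, Yara 7.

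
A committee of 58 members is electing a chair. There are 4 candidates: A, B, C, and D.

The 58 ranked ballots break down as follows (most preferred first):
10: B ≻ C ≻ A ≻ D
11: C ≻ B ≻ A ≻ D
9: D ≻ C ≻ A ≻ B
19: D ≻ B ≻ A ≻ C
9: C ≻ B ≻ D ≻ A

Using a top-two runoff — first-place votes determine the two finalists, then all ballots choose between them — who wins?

Round 1 first-place votes: A 0, B 10, C 20, D 28. D and C advance.
Runoff: D is ranked above C on 28 ballots, C above D on 30.

C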